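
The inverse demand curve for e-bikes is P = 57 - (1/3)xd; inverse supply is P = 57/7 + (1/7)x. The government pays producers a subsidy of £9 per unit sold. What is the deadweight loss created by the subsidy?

Deadweight loss = £85.05

Pre-subsidy: 57 - (1/3)x = 57/7 + (1/7)x gives x* = 102.6 and P* = 22.8.
With the subsidy, sellers receive Ps = Pb + 9 for each unit, where Pb is the price buyers pay.
On the curves, Pb = 57 - (1/3)x and Ps = 57/7 + (1/7)x; the wedge Ps − Pb = 9 gives 57/7 + (1/7)x − (57 - (1/3)x) = 9, so x' = 121.5.
Then Pb = 57 − (1/3)·121.5 = 16.5 and Ps = 57/7 + (1/7)·121.5 = 25.5.
The subsidy expands output by 121.5 − 102.6 = 18.9 past the efficient level; on those units the gap between marginal cost and willingness to pay runs from 0 up to 9.
DWL = ½ × 9 × 18.9 = 85.05.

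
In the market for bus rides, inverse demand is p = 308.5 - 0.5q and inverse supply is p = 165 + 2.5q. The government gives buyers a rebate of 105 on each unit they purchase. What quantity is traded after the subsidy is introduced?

Pre-subsidy: 308.5 - 0.5q = 165 + 2.5q gives q* = 287/6 and p* = 3415/12.
With the rebate, buyers effectively pay pb = ps − 105, where ps is the price sellers receive.
On the curves, pb = 308.5 - 0.5q and ps = 165 + 2.5q; the wedge ps − pb = 105 gives 165 + 2.5q − (308.5 - 0.5q) = 105, so q' = 497/6.
Then pb = 308.5 − 0.5·(497/6) = 3205/12 and ps = 165 + 2.5·(497/6) = 4465/12.

q' = 497/6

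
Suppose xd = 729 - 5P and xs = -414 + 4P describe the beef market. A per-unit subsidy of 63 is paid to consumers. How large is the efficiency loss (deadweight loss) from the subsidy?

Deadweight loss = 4410

Pre-subsidy: 729 - 5P = -414 + 4P gives P* = 127, x* = 94.
With the rebate, buyers effectively pay Pb = Ps − 63, where Ps is the price sellers receive.
Demand in terms of Ps becomes xd = 729 − 5(Ps − 63) = 1044 - 5Ps. Setting this equal to supply: 1044 - 5Ps = -414 + 4Ps, so Ps = 162.
Buyers pay Pb = 162 − 63 = 99; x' = -414 + 4·162 = 234.
The subsidy expands output by 234 − 94 = 140 past the efficient level; on those units the gap between marginal cost and willingness to pay runs from 0 up to 63.
DWL = ½ × 63 × 140 = 4410.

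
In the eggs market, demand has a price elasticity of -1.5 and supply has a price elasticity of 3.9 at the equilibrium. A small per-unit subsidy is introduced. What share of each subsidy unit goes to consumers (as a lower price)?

Consumer share = 13/18

For a small subsidy around the equilibrium, the benefit split depends on the relative slopes, which at a point are proportional to the elasticities.
Buyer share = εs/(εs + |εd|) = 3.9/(3.9 + 1.5) = 13/18; seller share = |εd|/(εs + |εd|) = 5/18.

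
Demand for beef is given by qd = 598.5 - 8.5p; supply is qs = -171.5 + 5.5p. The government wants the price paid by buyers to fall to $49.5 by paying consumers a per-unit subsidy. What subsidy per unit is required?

Required subsidy s = $14 per unit

At a buyer price of 49.5, quantity demanded is 598.5 − 8.5·49.5 = 177.75.
Sellers supply 177.75 only when they receive ps with -171.5 + 5.5·ps = 177.75, i.e. ps = 63.5.
s = ps − pb = 63.5 − 49.5 = 14.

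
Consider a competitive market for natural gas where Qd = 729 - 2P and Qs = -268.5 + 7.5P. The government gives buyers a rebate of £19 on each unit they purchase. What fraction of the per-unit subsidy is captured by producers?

Pre-subsidy: 729 - 2P = -268.5 + 7.5P gives P* = 105, Q* = 519.
With the rebate, buyers effectively pay Pb = Ps − 19, where Ps is the price sellers receive.
Demand in terms of Ps becomes Qd = 729 − 2(Ps − 19) = 767 - 2Ps. Setting this equal to supply: 767 - 2Ps = -268.5 + 7.5Ps, so Ps = 109.
Buyers pay Pb = 109 − 19 = 90; Q' = -268.5 + 7.5·109 = 549.
Buyers' price falls by P* − Pb = 105 − 90 = 15; sellers' price rises by Ps − P* = 109 − 105 = 4.
So producers capture 4/19 = 4/19 of each unit of subsidy.

Producer share = 4/19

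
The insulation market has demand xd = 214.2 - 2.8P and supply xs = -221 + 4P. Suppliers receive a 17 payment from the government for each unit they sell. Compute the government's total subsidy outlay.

Pre-subsidy: 214.2 - 2.8P = -221 + 4P gives P* = 64, x* = 35.
With the subsidy, sellers receive Ps = Pb + 17 for each unit, where Pb is the price buyers pay.
Supply in terms of Pb becomes xs = -221 + 4(Pb + 17) = -153 + 4Pb. Setting this equal to demand: 214.2 - 2.8Pb = -153 + 4Pb, so Pb = 54.
Sellers receive Ps = 54 + 17 = 71; x' = 214.2 − 2.8·54 = 63.
Government outlay = subsidy × quantity = 17 × 63 = 1071.

Government cost = 1071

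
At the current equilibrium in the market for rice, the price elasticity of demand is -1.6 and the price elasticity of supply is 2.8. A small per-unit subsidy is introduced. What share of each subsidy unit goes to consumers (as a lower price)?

Consumer share = 7/11

For a small subsidy around the equilibrium, the benefit split depends on the relative slopes, which at a point are proportional to the elasticities.
Buyer share = εs/(εs + |εd|) = 2.8/(2.8 + 1.6) = 7/11; seller share = |εd|/(εs + |εd|) = 4/11.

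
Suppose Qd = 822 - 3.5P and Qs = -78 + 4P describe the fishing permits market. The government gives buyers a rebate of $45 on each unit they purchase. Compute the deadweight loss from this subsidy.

Pre-subsidy: 822 - 3.5P = -78 + 4P gives P* = 120, Q* = 402.
With the rebate, buyers effectively pay Pb = Ps − 45, where Ps is the price sellers receive.
Demand in terms of Ps becomes Qd = 822 − 3.5(Ps − 45) = 979.5 - 3.5Ps. Setting this equal to supply: 979.5 - 3.5Ps = -78 + 4Ps, so Ps = 141.
Buyers pay Pb = 141 − 45 = 96; Q' = -78 + 4·141 = 486.
The subsidy expands output by 486 − 402 = 84 past the efficient level; on those units the gap between marginal cost and willingness to pay runs from 0 up to 45.
DWL = ½ × 45 × 84 = 1890.

Deadweight loss = $1890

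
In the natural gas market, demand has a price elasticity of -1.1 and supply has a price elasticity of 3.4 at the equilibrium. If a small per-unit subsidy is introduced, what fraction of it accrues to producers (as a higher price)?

Producer share = 11/45

For a small subsidy around the equilibrium, the benefit split depends on the relative slopes, which at a point are proportional to the elasticities.
Buyer share = εs/(εs + |εd|) = 3.4/(3.4 + 1.1) = 34/45; seller share = |εd|/(εs + |εd|) = 11/45.
So producers capture 11/45 of the subsidy.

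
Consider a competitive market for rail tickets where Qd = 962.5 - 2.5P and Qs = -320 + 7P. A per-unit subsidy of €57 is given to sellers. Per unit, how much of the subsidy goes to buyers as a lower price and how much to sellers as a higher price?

Pre-subsidy: 962.5 - 2.5P = -320 + 7P gives P* = 135, Q* = 625.
With the subsidy, sellers receive Ps = Pb + 57 for each unit, where Pb is the price buyers pay.
Supply in terms of Pb becomes Qs = -320 + 7(Pb + 57) = 79 + 7Pb. Setting this equal to demand: 962.5 - 2.5Pb = 79 + 7Pb, so Pb = 93.
Sellers receive Ps = 93 + 57 = 150; Q' = 962.5 − 2.5·93 = 730.
Buyers' price falls by P* − Pb = 135 − 93 = 42; sellers' price rises by Ps − P* = 150 − 135 = 15.

Buyers gain €42 per unit; sellers gain €15 per unit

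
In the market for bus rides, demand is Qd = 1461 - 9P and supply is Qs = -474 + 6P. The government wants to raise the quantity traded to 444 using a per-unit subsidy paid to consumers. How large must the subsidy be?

At Q = 444, invert demand for the buyer price: Pb = (1461 − 444)/9 = 113; invert supply for the seller price: Ps = (444 − (-474))/6 = 153.
The subsidy must fill the gap: s = Ps − Pb = 153 − 113 = 40.

Required subsidy s = 40 per unit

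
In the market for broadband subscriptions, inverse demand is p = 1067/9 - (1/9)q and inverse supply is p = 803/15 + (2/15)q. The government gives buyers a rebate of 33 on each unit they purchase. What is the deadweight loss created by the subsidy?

Pre-subsidy: 1067/9 - (1/9)q = 803/15 + (2/15)q gives q* = 266 and p* = 89.
With the rebate, buyers effectively pay pb = ps − 33, where ps is the price sellers receive.
On the curves, pb = 1067/9 - (1/9)q and ps = 803/15 + (2/15)q; the wedge ps − pb = 33 gives 803/15 + (2/15)q − (1067/9 - (1/9)q) = 33, so q' = 401.
Then pb = 1067/9 − (1/9)·401 = 74 and ps = 803/15 + (2/15)·401 = 107.
The subsidy expands output by 401 − 266 = 135 past the efficient level; on those units the gap between marginal cost and willingness to pay runs from 0 up to 33.
DWL = ½ × 33 × 135 = 2227.5.

Deadweight loss = 2227.5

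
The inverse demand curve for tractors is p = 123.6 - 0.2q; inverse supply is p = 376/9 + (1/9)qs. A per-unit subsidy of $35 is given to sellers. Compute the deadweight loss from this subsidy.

Pre-subsidy: 123.6 - 0.2q = 376/9 + (1/9)q gives q* = 263 and p* = 71.
With the subsidy, sellers receive ps = pb + 35 for each unit, where pb is the price buyers pay.
On the curves, pb = 123.6 - 0.2q and ps = 376/9 + (1/9)q; the wedge ps − pb = 35 gives 376/9 + (1/9)q − (123.6 - 0.2q) = 35, so q' = 375.5.
Then pb = 123.6 − 0.2·375.5 = 48.5 and ps = 376/9 + (1/9)·375.5 = 83.5.
The subsidy expands output by 375.5 − 263 = 112.5 past the efficient level; on those units the gap between marginal cost and willingness to pay runs from 0 up to 35.
DWL = ½ × 35 × 112.5 = 1968.75.

Deadweight loss = $1968.75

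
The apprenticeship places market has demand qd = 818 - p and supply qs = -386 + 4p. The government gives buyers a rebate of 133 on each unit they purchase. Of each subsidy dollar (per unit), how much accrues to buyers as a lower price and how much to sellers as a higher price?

Pre-subsidy: 818 - p = -386 + 4p gives p* = 240.8, q* = 577.2.
With the rebate, buyers effectively pay pb = ps − 133, where ps is the price sellers receive.
Demand in terms of ps becomes qd = 818 − 1(ps − 133) = 951 - ps. Setting this equal to supply: 951 - ps = -386 + 4ps, so ps = 267.4.
Buyers pay pb = 267.4 − 133 = 134.4; q' = -386 + 4·267.4 = 683.6.
Buyers' price falls by p* − pb = 240.8 − 134.4 = 106.4; sellers' price rises by ps − p* = 267.4 − 240.8 = 26.6.

Buyers gain 106.4 per unit; sellers gain 26.6 per unit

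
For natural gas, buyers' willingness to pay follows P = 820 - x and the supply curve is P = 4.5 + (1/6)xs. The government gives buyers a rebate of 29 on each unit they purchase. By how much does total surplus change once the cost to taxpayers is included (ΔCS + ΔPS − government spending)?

Pre-subsidy: 820 - x = 4.5 + (1/6)x gives x* = 699 and P* = 121.
With the rebate, buyers effectively pay Pb = Ps − 29, where Ps is the price sellers receive.
On the curves, Pb = 820 - x and Ps = 4.5 + (1/6)x; the wedge Ps − Pb = 29 gives 4.5 + (1/6)x − (820 - x) = 29, so x' = 5067/7.
Then Pb = 820 − 1·(5067/7) = 673/7 and Ps = 4.5 + (1/6)·(5067/7) = 876/7.
ΔCS = ½(699 + 5067/7)(121 − 673/7) = 866520/49; ΔPS = ½(699 + 5067/7)(876/7 − 121) = 144420/49.
Government spending = 29 × 5067/7 = 146943/7.
Net change = 866520/49 + 144420/49 − 146943/7 = -2523/7. The loss equals the DWL triangle ½·29·174/7.

Net change in total surplus = -2523/7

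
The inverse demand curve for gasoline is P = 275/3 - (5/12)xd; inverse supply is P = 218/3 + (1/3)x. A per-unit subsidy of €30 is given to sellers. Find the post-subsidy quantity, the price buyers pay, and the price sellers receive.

x' = 196/3; buyers pay 580/9; sellers receive 850/9

Pre-subsidy: 275/3 - (5/12)x = 218/3 + (1/3)x gives x* = 76/3 and P* = 730/9.
With the subsidy, sellers receive Ps = Pb + 30 for each unit, where Pb is the price buyers pay.
On the curves, Pb = 275/3 - (5/12)x and Ps = 218/3 + (1/3)x; the wedge Ps − Pb = 30 gives 218/3 + (1/3)x − (275/3 - (5/12)x) = 30, so x' = 196/3.
Then Pb = 275/3 − (5/12)·(196/3) = 580/9 and Ps = 218/3 + (1/3)·(196/3) = 850/9.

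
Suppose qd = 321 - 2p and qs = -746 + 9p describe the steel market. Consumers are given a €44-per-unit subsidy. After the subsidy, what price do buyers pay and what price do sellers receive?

Pre-subsidy: 321 - 2p = -746 + 9p gives p* = 97, q* = 127.
With the rebate, buyers effectively pay pb = ps − 44, where ps is the price sellers receive.
Demand in terms of ps becomes qd = 321 − 2(ps − 44) = 409 - 2ps. Setting this equal to supply: 409 - 2ps = -746 + 9ps, so ps = 105.
Buyers pay pb = 105 − 44 = 61; q' = -746 + 9·105 = 199.

Buyers pay €61; sellers receive €105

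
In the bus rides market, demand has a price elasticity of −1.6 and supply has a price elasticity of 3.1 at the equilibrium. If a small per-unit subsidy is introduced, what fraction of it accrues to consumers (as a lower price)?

Consumer share = 31/47

For a small subsidy around the equilibrium, the benefit split depends on the relative slopes, which at a point are proportional to the elasticities.
Buyer share = εs/(εs + |εd|) = 3.1/(3.1 + 1.6) = 31/47; seller share = |εd|/(εs + |εd|) = 16/47.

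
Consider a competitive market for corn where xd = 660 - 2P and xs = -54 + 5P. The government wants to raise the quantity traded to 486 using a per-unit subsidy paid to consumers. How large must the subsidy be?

Required subsidy s = 21 per unit

At x = 486, invert demand for the buyer price: Pb = (660 − 486)/2 = 87; invert supply for the seller price: Ps = (486 − (-54))/5 = 108.
The subsidy must fill the gap: s = Ps − Pb = 108 − 87 = 21.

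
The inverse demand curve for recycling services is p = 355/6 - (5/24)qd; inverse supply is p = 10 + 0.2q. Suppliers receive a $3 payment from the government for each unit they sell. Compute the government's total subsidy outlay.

Pre-subsidy: 355/6 - (5/24)q = 10 + 0.2q gives q* = 5900/49 and p* = 1670/49.
With the subsidy, sellers receive ps = pb + 3 for each unit, where pb is the price buyers pay.
On the curves, pb = 355/6 - (5/24)q and ps = 10 + 0.2q; the wedge ps − pb = 3 gives 10 + 0.2q − (355/6 - (5/24)q) = 3, so q' = 6260/49.
Then pb = 355/6 − (5/24)·(6260/49) = 1595/49 and ps = 10 + 0.2·(6260/49) = 1742/49.
Government outlay = subsidy × quantity = 3 × 6260/49 = 18780/49.

Government cost = 18780/49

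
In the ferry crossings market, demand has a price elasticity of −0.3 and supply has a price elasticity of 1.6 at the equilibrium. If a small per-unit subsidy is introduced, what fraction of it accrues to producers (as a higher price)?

Producer share = 3/19

For a small subsidy around the equilibrium, the benefit split depends on the relative slopes, which at a point are proportional to the elasticities.
Buyer share = εs/(εs + |εd|) = 1.6/(1.6 + 0.3) = 16/19; seller share = |εd|/(εs + |εd|) = 3/19.
So producers capture 3/19 of the subsidy.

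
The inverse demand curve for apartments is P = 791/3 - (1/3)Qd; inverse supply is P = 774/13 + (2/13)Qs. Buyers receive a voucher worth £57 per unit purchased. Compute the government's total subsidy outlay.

Government cost = £30552

Pre-subsidy: 791/3 - (1/3)Q = 774/13 + (2/13)Q gives Q* = 419 and P* = 124.
With the rebate, buyers effectively pay Pb = Ps − 57, where Ps is the price sellers receive.
On the curves, Pb = 791/3 - (1/3)Q and Ps = 774/13 + (2/13)Q; the wedge Ps − Pb = 57 gives 774/13 + (2/13)Q − (791/3 - (1/3)Q) = 57, so Q' = 536.
Then Pb = 791/3 − (1/3)·536 = 85 and Ps = 774/13 + (2/13)·536 = 142.
Government outlay = subsidy × quantity = 57 × 536 = 30552.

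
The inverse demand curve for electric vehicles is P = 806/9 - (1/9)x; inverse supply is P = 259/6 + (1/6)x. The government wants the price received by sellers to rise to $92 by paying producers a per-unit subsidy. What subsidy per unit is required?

Required subsidy s = $35 per unit

At a seller price of 92, quantity supplied is -259 + 6·92 = 293.
Buyers absorb 293 only when they pay Pb = 806/9 − (1/9)·293 = 57.
s = Ps − Pb = 92 − 57 = 35.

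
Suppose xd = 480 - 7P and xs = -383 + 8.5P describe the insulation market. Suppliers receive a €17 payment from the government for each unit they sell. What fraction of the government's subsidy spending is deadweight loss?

DWL / government spending = 2023/9642

Pre-subsidy: 480 - 7P = -383 + 8.5P gives P* = 1726/31, x* = 2798/31.
With the subsidy, sellers receive Ps = Pb + 17 for each unit, where Pb is the price buyers pay.
Supply in terms of Pb becomes xs = -383 + 8.5(Pb + 17) = -238.5 + 8.5Pb. Setting this equal to demand: 480 - 7Pb = -238.5 + 8.5Pb, so Pb = 1437/31.
Sellers receive Ps = 1437/31 + 17 = 1964/31; x' = 480 − 7·(1437/31) = 4821/31.
ΔCS = ½(2798/31 + 4821/31)(1726/31 − 1437/31) = 2201891/1922; ΔPS = ½(2798/31 + 4821/31)(1964/31 − 1726/31) = 906661/961.
Government spending = 17 × 4821/31 = 81957/31.
DWL = ½ × 17 × (4821/31 − 2798/31) = 34391/62; fraction = (34391/62) / (81957/31) = 2023/9642.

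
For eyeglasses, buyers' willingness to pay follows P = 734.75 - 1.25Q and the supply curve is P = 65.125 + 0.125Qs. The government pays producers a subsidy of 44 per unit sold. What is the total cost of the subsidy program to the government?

Government cost = 22836

Pre-subsidy: 734.75 - 1.25Q = 65.125 + 0.125Q gives Q* = 487 and P* = 126.
With the subsidy, sellers receive Ps = Pb + 44 for each unit, where Pb is the price buyers pay.
On the curves, Pb = 734.75 - 1.25Q and Ps = 65.125 + 0.125Q; the wedge Ps − Pb = 44 gives 65.125 + 0.125Q − (734.75 - 1.25Q) = 44, so Q' = 519.
Then Pb = 734.75 − 1.25·519 = 86 and Ps = 65.125 + 0.125·519 = 130.
Government outlay = subsidy × quantity = 44 × 519 = 22836.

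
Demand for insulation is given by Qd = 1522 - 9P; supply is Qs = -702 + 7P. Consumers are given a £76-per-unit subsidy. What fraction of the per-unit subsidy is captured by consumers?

Consumer share = 0.4375

Pre-subsidy: 1522 - 9P = -702 + 7P gives P* = 139, Q* = 271.
With the rebate, buyers effectively pay Pb = Ps − 76, where Ps is the price sellers receive.
Demand in terms of Ps becomes Qd = 1522 − 9(Ps − 76) = 2206 - 9Ps. Setting this equal to supply: 2206 - 9Ps = -702 + 7Ps, so Ps = 181.75.
Buyers pay Pb = 181.75 − 76 = 105.75; Q' = -702 + 7·181.75 = 570.25.
Buyers' price falls by P* − Pb = 139 − 105.75 = 33.25; sellers' price rises by Ps − P* = 181.75 − 139 = 42.75.
So consumers capture 33.25/76 = 0.4375 of each unit of subsidy.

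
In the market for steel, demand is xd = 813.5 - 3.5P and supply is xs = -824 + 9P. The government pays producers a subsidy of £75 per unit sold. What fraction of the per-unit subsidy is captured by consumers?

Pre-subsidy: 813.5 - 3.5P = -824 + 9P gives P* = 131, x* = 355.
With the subsidy, sellers receive Ps = Pb + 75 for each unit, where Pb is the price buyers pay.
Supply in terms of Pb becomes xs = -824 + 9(Pb + 75) = -149 + 9Pb. Setting this equal to demand: 813.5 - 3.5Pb = -149 + 9Pb, so Pb = 77.
Sellers receive Ps = 77 + 75 = 152; x' = 813.5 − 3.5·77 = 544.
Buyers' price falls by P* − Pb = 131 − 77 = 54; sellers' price rises by Ps − P* = 152 − 131 = 21.
So consumers capture 54/75 = 0.72 of each unit of subsidy.

Consumer share = 0.72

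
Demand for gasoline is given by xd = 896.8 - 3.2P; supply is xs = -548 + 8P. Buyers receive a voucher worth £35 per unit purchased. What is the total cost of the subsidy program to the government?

Pre-subsidy: 896.8 - 3.2P = -548 + 8P gives P* = 129, x* = 484.
With the rebate, buyers effectively pay Pb = Ps − 35, where Ps is the price sellers receive.
Demand in terms of Ps becomes xd = 896.8 − 3.2(Ps − 35) = 1008.8 - 3.2Ps. Setting this equal to supply: 1008.8 - 3.2Ps = -548 + 8Ps, so Ps = 139.
Buyers pay Pb = 139 − 35 = 104; x' = -548 + 8·139 = 564.
Government outlay = subsidy × quantity = 35 × 564 = 19740.

Government cost = £19740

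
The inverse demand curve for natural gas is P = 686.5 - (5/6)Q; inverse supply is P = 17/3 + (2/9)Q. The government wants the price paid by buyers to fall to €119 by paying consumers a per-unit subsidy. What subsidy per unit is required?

At a buyer price of 119, quantity demanded is 823.8 − 1.2·119 = 681.
Sellers supply 681 only when they receive Ps = 17/3 + (2/9)·681 = 157.
s = Ps − Pb = 157 − 119 = 38.

Required subsidy s = €38 per unit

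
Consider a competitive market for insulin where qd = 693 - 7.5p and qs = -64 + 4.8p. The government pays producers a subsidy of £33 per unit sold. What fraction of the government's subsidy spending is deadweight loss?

Pre-subsidy: 693 - 7.5p = -64 + 4.8p gives p* = 7570/123, q* = 9488/41.
With the subsidy, sellers receive ps = pb + 33 for each unit, where pb is the price buyers pay.
Supply in terms of pb becomes qs = -64 + 4.8(pb + 33) = 94.4 + 4.8pb. Setting this equal to demand: 693 - 7.5pb = 94.4 + 4.8pb, so pb = 146/3.
Sellers receive ps = 146/3 + 33 = 245/3; q' = 693 − 7.5·(146/3) = 328.
ΔCS = ½(9488/41 + 328)(7570/123 − 146/3) = 6055104/1681; ΔPS = ½(9488/41 + 328)(245/3 − 7570/123) = 9461100/1681.
Government spending = 33 × 328 = 10824.
DWL = ½ × 33 × (328 − 9488/41) = 65340/41; fraction = (65340/41) / 10824 = 495/3362.

DWL / government spending = 495/3362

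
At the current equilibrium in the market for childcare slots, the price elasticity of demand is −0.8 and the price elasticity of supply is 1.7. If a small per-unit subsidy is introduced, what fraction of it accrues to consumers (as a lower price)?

Consumer share = 0.68

For a small subsidy around the equilibrium, the benefit split depends on the relative slopes, which at a point are proportional to the elasticities.
Buyer share = εs/(εs + |εd|) = 1.7/(1.7 + 0.8) = 0.68; seller share = |εd|/(εs + |εd|) = 0.32.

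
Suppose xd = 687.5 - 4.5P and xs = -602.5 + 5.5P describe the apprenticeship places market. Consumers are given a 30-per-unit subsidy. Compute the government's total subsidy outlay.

Government cost = 5437.5

Pre-subsidy: 687.5 - 4.5P = -602.5 + 5.5P gives P* = 129, x* = 107.
With the rebate, buyers effectively pay Pb = Ps − 30, where Ps is the price sellers receive.
Demand in terms of Ps becomes xd = 687.5 − 4.5(Ps − 30) = 822.5 - 4.5Ps. Setting this equal to supply: 822.5 - 4.5Ps = -602.5 + 5.5Ps, so Ps = 142.5.
Buyers pay Pb = 142.5 − 30 = 112.5; x' = -602.5 + 5.5·142.5 = 181.25.
Government outlay = subsidy × quantity = 30 × 181.25 = 5437.5.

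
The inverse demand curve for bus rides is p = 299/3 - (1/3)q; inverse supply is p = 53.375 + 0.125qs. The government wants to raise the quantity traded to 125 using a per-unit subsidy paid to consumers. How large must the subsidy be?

At q = 125, from the demand curve buyers pay pb = 299/3 − (1/3)·125 = 58; from the supply curve sellers need ps = 53.375 + 0.125·125 = 69.
The subsidy must fill the gap: s = ps − pb = 69 − 58 = 11.

Required subsidy s = 11 per unit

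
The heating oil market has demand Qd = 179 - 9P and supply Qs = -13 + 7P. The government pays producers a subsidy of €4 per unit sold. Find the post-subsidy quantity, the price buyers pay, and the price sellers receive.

Q' = 86.75; buyers pay €10.25; sellers receive €14.25

Pre-subsidy: 179 - 9P = -13 + 7P gives P* = 12, Q* = 71.
With the subsidy, sellers receive Ps = Pb + 4 for each unit, where Pb is the price buyers pay.
Supply in terms of Pb becomes Qs = -13 + 7(Pb + 4) = 15 + 7Pb. Setting this equal to demand: 179 - 9Pb = 15 + 7Pb, so Pb = 10.25.
Sellers receive Ps = 10.25 + 4 = 14.25; Q' = 179 − 9·10.25 = 86.75.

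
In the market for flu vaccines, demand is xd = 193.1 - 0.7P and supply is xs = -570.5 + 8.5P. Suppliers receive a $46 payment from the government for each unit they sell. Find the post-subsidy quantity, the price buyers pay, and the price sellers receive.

x' = 164.75; buyers pay $40.5; sellers receive $86.5

Pre-subsidy: 193.1 - 0.7P = -570.5 + 8.5P gives P* = 83, x* = 135.
With the subsidy, sellers receive Ps = Pb + 46 for each unit, where Pb is the price buyers pay.
Supply in terms of Pb becomes xs = -570.5 + 8.5(Pb + 46) = -179.5 + 8.5Pb. Setting this equal to demand: 193.1 - 0.7Pb = -179.5 + 8.5Pb, so Pb = 40.5.
Sellers receive Ps = 40.5 + 46 = 86.5; x' = 193.1 − 0.7·40.5 = 164.75.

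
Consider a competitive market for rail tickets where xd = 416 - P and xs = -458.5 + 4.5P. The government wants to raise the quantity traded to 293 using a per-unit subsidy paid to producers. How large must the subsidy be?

At x = 293, invert demand for the buyer price: Pb = (416 − 293)/1 = 123; invert supply for the seller price: Ps = (293 − (-458.5))/4.5 = 167.
The subsidy must fill the gap: s = Ps − Pb = 167 − 123 = 44.

Required subsidy s = 44 per unit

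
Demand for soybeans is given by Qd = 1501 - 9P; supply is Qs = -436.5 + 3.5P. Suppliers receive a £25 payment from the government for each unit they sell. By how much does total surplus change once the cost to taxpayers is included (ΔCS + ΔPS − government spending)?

Pre-subsidy: 1501 - 9P = -436.5 + 3.5P gives P* = 155, Q* = 106.
With the subsidy, sellers receive Ps = Pb + 25 for each unit, where Pb is the price buyers pay.
Supply in terms of Pb becomes Qs = -436.5 + 3.5(Pb + 25) = -349 + 3.5Pb. Setting this equal to demand: 1501 - 9Pb = -349 + 3.5Pb, so Pb = 148.
Sellers receive Ps = 148 + 25 = 173; Q' = 1501 − 9·148 = 169.
ΔCS = ½(106 + 169)(155 − 148) = 962.5; ΔPS = ½(106 + 169)(173 − 155) = 2475.
Government spending = 25 × 169 = 4225.
Net change = 962.5 + 2475 − 4225 = -787.5. The loss equals the DWL triangle ½·25·63.

Net change in total surplus = -£787.5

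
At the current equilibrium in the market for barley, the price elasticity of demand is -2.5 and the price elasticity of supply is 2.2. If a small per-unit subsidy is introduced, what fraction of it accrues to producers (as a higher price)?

For a small subsidy around the equilibrium, the benefit split depends on the relative slopes, which at a point are proportional to the elasticities.
Buyer share = εs/(εs + |εd|) = 2.2/(2.2 + 2.5) = 22/47; seller share = |εd|/(εs + |εd|) = 25/47.
So producers capture 25/47 of the subsidy.

Producer share = 25/47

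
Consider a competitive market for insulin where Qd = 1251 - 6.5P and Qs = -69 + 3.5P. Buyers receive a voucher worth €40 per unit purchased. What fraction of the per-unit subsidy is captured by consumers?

Pre-subsidy: 1251 - 6.5P = -69 + 3.5P gives P* = 132, Q* = 393.
With the rebate, buyers effectively pay Pb = Ps − 40, where Ps is the price sellers receive.
Demand in terms of Ps becomes Qd = 1251 − 6.5(Ps − 40) = 1511 - 6.5Ps. Setting this equal to supply: 1511 - 6.5Ps = -69 + 3.5Ps, so Ps = 158.
Buyers pay Pb = 158 − 40 = 118; Q' = -69 + 3.5·158 = 484.
Buyers' price falls by P* − Pb = 132 − 118 = 14; sellers' price rises by Ps − P* = 158 − 132 = 26.
So consumers capture 14/40 = 0.35 of each unit of subsidy.

Consumer share = 0.35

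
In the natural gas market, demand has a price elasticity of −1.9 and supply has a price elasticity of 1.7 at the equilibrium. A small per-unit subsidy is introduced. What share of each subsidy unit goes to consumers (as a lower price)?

For a small subsidy around the equilibrium, the benefit split depends on the relative slopes, which at a point are proportional to the elasticities.
Buyer share = εs/(εs + |εd|) = 1.7/(1.7 + 1.9) = 17/36; seller share = |εd|/(εs + |εd|) = 19/36.

Consumer share = 17/36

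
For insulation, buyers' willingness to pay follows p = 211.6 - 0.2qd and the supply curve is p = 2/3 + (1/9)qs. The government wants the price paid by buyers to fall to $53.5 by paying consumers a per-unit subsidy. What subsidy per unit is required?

Required subsidy s = $35 per unit

At a buyer price of 53.5, quantity demanded is 1058 − 5·53.5 = 790.5.
Sellers supply 790.5 only when they receive ps = 2/3 + (1/9)·790.5 = 88.5.
s = ps − pb = 88.5 − 53.5 = 35.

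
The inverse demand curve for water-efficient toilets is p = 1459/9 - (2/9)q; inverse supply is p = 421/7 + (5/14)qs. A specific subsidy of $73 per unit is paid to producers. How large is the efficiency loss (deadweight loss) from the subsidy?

Pre-subsidy: 1459/9 - (2/9)q = 421/7 + (5/14)q gives q* = 176 and p* = 123.
With the subsidy, sellers receive ps = pb + 73 for each unit, where pb is the price buyers pay.
On the curves, pb = 1459/9 - (2/9)q and ps = 421/7 + (5/14)q; the wedge ps − pb = 73 gives 421/7 + (5/14)q − (1459/9 - (2/9)q) = 73, so q' = 302.
Then pb = 1459/9 − (2/9)·302 = 95 and ps = 421/7 + (5/14)·302 = 168.
The subsidy expands output by 302 − 176 = 126 past the efficient level; on those units the gap between marginal cost and willingness to pay runs from 0 up to 73.
DWL = ½ × 73 × 126 = 4599.

Deadweight loss = $4599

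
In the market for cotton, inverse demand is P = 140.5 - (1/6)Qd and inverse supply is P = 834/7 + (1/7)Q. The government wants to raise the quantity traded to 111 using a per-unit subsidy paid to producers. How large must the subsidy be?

At Q = 111, from the demand curve buyers pay Pb = 140.5 − (1/6)·111 = 122; from the supply curve sellers need Ps = 834/7 + (1/7)·111 = 135.
The subsidy must fill the gap: s = Ps − Pb = 135 − 122 = 13.

Required subsidy s = 13 per unit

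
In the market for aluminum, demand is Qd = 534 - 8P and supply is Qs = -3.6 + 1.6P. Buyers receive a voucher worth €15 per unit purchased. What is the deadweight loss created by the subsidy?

Deadweight loss = €150

Pre-subsidy: 534 - 8P = -3.6 + 1.6P gives P* = 56, Q* = 86.
With the rebate, buyers effectively pay Pb = Ps − 15, where Ps is the price sellers receive.
Demand in terms of Ps becomes Qd = 534 − 8(Ps − 15) = 654 - 8Ps. Setting this equal to supply: 654 - 8Ps = -3.6 + 1.6Ps, so Ps = 68.5.
Buyers pay Pb = 68.5 − 15 = 53.5; Q' = -3.6 + 1.6·68.5 = 106.
The subsidy expands output by 106 − 86 = 20 past the efficient level; on those units the gap between marginal cost and willingness to pay runs from 0 up to 15.
DWL = ½ × 15 × 20 = 150.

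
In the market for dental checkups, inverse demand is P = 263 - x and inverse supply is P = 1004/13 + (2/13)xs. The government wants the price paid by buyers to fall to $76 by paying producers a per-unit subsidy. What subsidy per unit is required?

Required subsidy s = $30 per unit

At a buyer price of 76, quantity demanded is 263 − 1·76 = 187.
Sellers supply 187 only when they receive Ps = 1004/13 + (2/13)·187 = 106.
s = Ps − Pb = 106 − 76 = 30.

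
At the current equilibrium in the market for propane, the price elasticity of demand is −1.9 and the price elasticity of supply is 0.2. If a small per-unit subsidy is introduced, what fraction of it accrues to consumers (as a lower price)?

Consumer share = 2/21

For a small subsidy around the equilibrium, the benefit split depends on the relative slopes, which at a point are proportional to the elasticities.
Buyer share = εs/(εs + |εd|) = 0.2/(0.2 + 1.9) = 2/21; seller share = |εd|/(εs + |εd|) = 19/21.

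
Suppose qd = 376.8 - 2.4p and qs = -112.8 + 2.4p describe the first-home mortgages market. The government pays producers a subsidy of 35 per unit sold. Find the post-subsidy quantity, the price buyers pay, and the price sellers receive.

Pre-subsidy: 376.8 - 2.4p = -112.8 + 2.4p gives p* = 102, q* = 132.
With the subsidy, sellers receive ps = pb + 35 for each unit, where pb is the price buyers pay.
Supply in terms of pb becomes qs = -112.8 + 2.4(pb + 35) = -28.8 + 2.4pb. Setting this equal to demand: 376.8 - 2.4pb = -28.8 + 2.4pb, so pb = 84.5.
Sellers receive ps = 84.5 + 35 = 119.5; q' = 376.8 − 2.4·84.5 = 174.

q' = 174; buyers pay 84.5; sellers receive 119.5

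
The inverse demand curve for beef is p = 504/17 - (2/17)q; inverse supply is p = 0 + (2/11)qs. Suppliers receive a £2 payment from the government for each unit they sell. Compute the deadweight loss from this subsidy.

Pre-subsidy: 504/17 - (2/17)q = 0 + (2/11)q gives q* = 99 and p* = 18.
With the subsidy, sellers receive ps = pb + 2 for each unit, where pb is the price buyers pay.
On the curves, pb = 504/17 - (2/17)q and ps = 0 + (2/11)q; the wedge ps − pb = 2 gives 0 + (2/11)q − (504/17 - (2/17)q) = 2, so q' = 2959/28.
Then pb = 504/17 − (2/17)·(2959/28) = 241/14 and ps = 0 + (2/11)·(2959/28) = 269/14.
The subsidy expands output by 2959/28 − 99 = 187/28 past the efficient level; on those units the gap between marginal cost and willingness to pay runs from 0 up to 2.
DWL = ½ × 2 × 187/28 = 187/28.

Deadweight loss = 187/28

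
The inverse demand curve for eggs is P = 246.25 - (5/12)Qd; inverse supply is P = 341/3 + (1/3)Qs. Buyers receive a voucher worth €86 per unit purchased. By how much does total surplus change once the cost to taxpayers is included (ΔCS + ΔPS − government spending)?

Pre-subsidy: 246.25 - (5/12)Q = 341/3 + (1/3)Q gives Q* = 1591/9 and P* = 4660/27.
With the rebate, buyers effectively pay Pb = Ps − 86, where Ps is the price sellers receive.
On the curves, Pb = 246.25 - (5/12)Q and Ps = 341/3 + (1/3)Q; the wedge Ps − Pb = 86 gives 341/3 + (1/3)Q − (246.25 - (5/12)Q) = 86, so Q' = 2623/9.
Then Pb = 246.25 − (5/12)·(2623/9) = 3370/27 and Ps = 341/3 + (1/3)·(2623/9) = 5692/27.
ΔCS = ½(1591/9 + 2623/9)(4660/27 − 3370/27) = 906010/81; ΔPS = ½(1591/9 + 2623/9)(5692/27 − 4660/27) = 724808/81.
Government spending = 86 × 2623/9 = 225578/9.
Net change = 906010/81 + 724808/81 − 225578/9 = -14792/3. The loss equals the DWL triangle ½·86·344/3.

Net change in total surplus = -14792/3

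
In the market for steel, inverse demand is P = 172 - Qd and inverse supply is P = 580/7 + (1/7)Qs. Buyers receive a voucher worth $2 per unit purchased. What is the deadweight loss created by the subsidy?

Deadweight loss = $1.75

Pre-subsidy: 172 - Q = 580/7 + (1/7)Q gives Q* = 78 and P* = 94.
With the rebate, buyers effectively pay Pb = Ps − 2, where Ps is the price sellers receive.
On the curves, Pb = 172 - Q and Ps = 580/7 + (1/7)Q; the wedge Ps − Pb = 2 gives 580/7 + (1/7)Q − (172 - Q) = 2, so Q' = 79.75.
Then Pb = 172 − 1·79.75 = 92.25 and Ps = 580/7 + (1/7)·79.75 = 94.25.
The subsidy expands output by 79.75 − 78 = 1.75 past the efficient level; on those units the gap between marginal cost and willingness to pay runs from 0 up to 2.
DWL = ½ × 2 × 1.75 = 1.75.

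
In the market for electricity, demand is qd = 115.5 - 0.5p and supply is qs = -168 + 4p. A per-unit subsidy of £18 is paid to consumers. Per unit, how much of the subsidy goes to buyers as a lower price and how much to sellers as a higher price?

Pre-subsidy: 115.5 - 0.5p = -168 + 4p gives p* = 63, q* = 84.
With the rebate, buyers effectively pay pb = ps − 18, where ps is the price sellers receive.
Demand in terms of ps becomes qd = 115.5 − 0.5(ps − 18) = 124.5 - 0.5ps. Setting this equal to supply: 124.5 - 0.5ps = -168 + 4ps, so ps = 65.
Buyers pay pb = 65 − 18 = 47; q' = -168 + 4·65 = 92.
Buyers' price falls by p* − pb = 63 − 47 = 16; sellers' price rises by ps − p* = 65 − 63 = 2.

Buyers gain £16 per unit; sellers gain £2 per unit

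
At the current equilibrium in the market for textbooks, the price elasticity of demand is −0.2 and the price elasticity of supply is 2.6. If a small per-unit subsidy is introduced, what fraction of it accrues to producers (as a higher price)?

Producer share = 1/14

For a small subsidy around the equilibrium, the benefit split depends on the relative slopes, which at a point are proportional to the elasticities.
Buyer share = εs/(εs + |εd|) = 2.6/(2.6 + 0.2) = 13/14; seller share = |εd|/(εs + |εd|) = 1/14.
So producers capture 1/14 of the subsidy.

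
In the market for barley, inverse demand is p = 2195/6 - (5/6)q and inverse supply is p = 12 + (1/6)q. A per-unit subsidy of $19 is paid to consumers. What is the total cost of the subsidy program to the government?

Pre-subsidy: 2195/6 - (5/6)q = 12 + (1/6)q gives q* = 2123/6 and p* = 2555/36.
With the rebate, buyers effectively pay pb = ps − 19, where ps is the price sellers receive.
On the curves, pb = 2195/6 - (5/6)q and ps = 12 + (1/6)q; the wedge ps − pb = 19 gives 12 + (1/6)q − (2195/6 - (5/6)q) = 19, so q' = 2237/6.
Then pb = 2195/6 − (5/6)·(2237/6) = 1985/36 and ps = 12 + (1/6)·(2237/6) = 2669/36.
Government outlay = subsidy × quantity = 19 × 2237/6 = 42503/6.

Government cost = 42503/6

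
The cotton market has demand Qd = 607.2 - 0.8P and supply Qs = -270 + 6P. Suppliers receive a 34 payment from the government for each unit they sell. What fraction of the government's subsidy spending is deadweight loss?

DWL / government spending = 1/44

Pre-subsidy: 607.2 - 0.8P = -270 + 6P gives P* = 129, Q* = 504.
With the subsidy, sellers receive Ps = Pb + 34 for each unit, where Pb is the price buyers pay.
Supply in terms of Pb becomes Qs = -270 + 6(Pb + 34) = -66 + 6Pb. Setting this equal to demand: 607.2 - 0.8Pb = -66 + 6Pb, so Pb = 99.
Sellers receive Ps = 99 + 34 = 133; Q' = 607.2 − 0.8·99 = 528.
ΔCS = ½(504 + 528)(129 − 99) = 15480; ΔPS = ½(504 + 528)(133 − 129) = 2064.
Government spending = 34 × 528 = 17952.
DWL = ½ × 34 × (528 − 504) = 408; fraction = 408 / 17952 = 1/44.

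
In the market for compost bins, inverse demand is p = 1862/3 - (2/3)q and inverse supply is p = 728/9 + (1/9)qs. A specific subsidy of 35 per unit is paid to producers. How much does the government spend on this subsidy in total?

Government cost = 25865

Pre-subsidy: 1862/3 - (2/3)q = 728/9 + (1/9)q gives q* = 694 and p* = 158.
With the subsidy, sellers receive ps = pb + 35 for each unit, where pb is the price buyers pay.
On the curves, pb = 1862/3 - (2/3)q and ps = 728/9 + (1/9)q; the wedge ps − pb = 35 gives 728/9 + (1/9)q − (1862/3 - (2/3)q) = 35, so q' = 739.
Then pb = 1862/3 − (2/3)·739 = 128 and ps = 728/9 + (1/9)·739 = 163.
Government outlay = subsidy × quantity = 35 × 739 = 25865.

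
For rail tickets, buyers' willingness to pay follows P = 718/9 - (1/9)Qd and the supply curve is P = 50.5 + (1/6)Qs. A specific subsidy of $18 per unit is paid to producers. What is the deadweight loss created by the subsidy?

Pre-subsidy: 718/9 - (1/9)Q = 50.5 + (1/6)Q gives Q* = 105.4 and P* = 1021/15.
With the subsidy, sellers receive Ps = Pb + 18 for each unit, where Pb is the price buyers pay.
On the curves, Pb = 718/9 - (1/9)Q and Ps = 50.5 + (1/6)Q; the wedge Ps − Pb = 18 gives 50.5 + (1/6)Q − (718/9 - (1/9)Q) = 18, so Q' = 170.2.
Then Pb = 718/9 − (1/9)·170.2 = 913/15 and Ps = 50.5 + (1/6)·170.2 = 1183/15.
The subsidy expands output by 170.2 − 105.4 = 64.8 past the efficient level; on those units the gap between marginal cost and willingness to pay runs from 0 up to 18.
DWL = ½ × 18 × 64.8 = 583.2.

Deadweight loss = $583.2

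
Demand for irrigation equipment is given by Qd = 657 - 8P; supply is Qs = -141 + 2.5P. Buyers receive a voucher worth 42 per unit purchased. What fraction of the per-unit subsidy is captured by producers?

Producer share = 16/21

Pre-subsidy: 657 - 8P = -141 + 2.5P gives P* = 76, Q* = 49.
With the rebate, buyers effectively pay Pb = Ps − 42, where Ps is the price sellers receive.
Demand in terms of Ps becomes Qd = 657 − 8(Ps − 42) = 993 - 8Ps. Setting this equal to supply: 993 - 8Ps = -141 + 2.5Ps, so Ps = 108.
Buyers pay Pb = 108 − 42 = 66; Q' = -141 + 2.5·108 = 129.
Buyers' price falls by P* − Pb = 76 − 66 = 10; sellers' price rises by Ps − P* = 108 − 76 = 32.
So producers capture 32/42 = 16/21 of each unit of subsidy.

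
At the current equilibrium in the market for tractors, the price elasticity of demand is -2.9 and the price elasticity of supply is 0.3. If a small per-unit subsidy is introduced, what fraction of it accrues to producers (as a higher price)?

For a small subsidy around the equilibrium, the benefit split depends on the relative slopes, which at a point are proportional to the elasticities.
Buyer share = εs/(εs + |εd|) = 0.3/(0.3 + 2.9) = 0.09375; seller share = |εd|/(εs + |εd|) = 0.90625.
So producers capture 0.90625 of the subsidy.

Producer share = 0.90625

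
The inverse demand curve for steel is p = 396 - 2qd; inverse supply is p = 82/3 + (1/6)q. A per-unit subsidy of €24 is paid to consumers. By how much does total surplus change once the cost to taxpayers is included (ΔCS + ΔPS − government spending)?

Net change in total surplus = -1728/13

Pre-subsidy: 396 - 2q = 82/3 + (1/6)q gives q* = 2212/13 and p* = 724/13.
With the rebate, buyers effectively pay pb = ps − 24, where ps is the price sellers receive.
On the curves, pb = 396 - 2q and ps = 82/3 + (1/6)q; the wedge ps − pb = 24 gives 82/3 + (1/6)q − (396 - 2q) = 24, so q' = 2356/13.
Then pb = 396 − 2·(2356/13) = 436/13 and ps = 82/3 + (1/6)·(2356/13) = 748/13.
ΔCS = ½(2212/13 + 2356/13)(724/13 − 436/13) = 657792/169; ΔPS = ½(2212/13 + 2356/13)(748/13 − 724/13) = 54816/169.
Government spending = 24 × 2356/13 = 56544/13.
Net change = 657792/169 + 54816/169 − 56544/13 = -1728/13. The loss equals the DWL triangle ½·24·144/13.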